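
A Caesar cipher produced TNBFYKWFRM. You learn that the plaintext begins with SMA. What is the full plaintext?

From the crib: T(19)−S(18)=1, so the shift is 1.
Subtract 1 from each ciphertext letter:
T(19): 19−1=18 → S
N(13): 13−1=12 → M
B(1): 1−1=0 → A
F(5): 5−1=4 → E
Y(24): 24−1=23 → X
K(10): 10−1=9 → J
W(22): 22−1=21 → V
F(5): 5−1=4 → E
R(17): 17−1=16 → Q
M(12): 12−1=11 → L

SMAEXJVEQL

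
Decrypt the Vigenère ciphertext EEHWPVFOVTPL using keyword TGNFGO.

LYURJHMIIOJX

Repeat the key across the ciphertext: TGNFGOTGNFGO
E(4)−T(19): -15≡11 → L
E(4)−G(6): -2≡24 → Y
H(7)−N(13): -6≡20 → U
W(22)−F(5): 17 → R
P(15)−G(6): 9 → J
V(21)−O(14): 7 → H
F(5)−T(19): -14≡12 → M
O(14)−G(6): 8 → I
V(21)−N(13): 8 → I
T(19)−F(5): 14 → O
P(15)−G(6): 9 → J
L(11)−O(14): -3≡23 → X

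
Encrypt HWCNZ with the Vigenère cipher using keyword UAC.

Repeat the key across the message: UACUA
H(7)+U(20): 27≡1 → B
W(22)+A(0): 22 → W
C(2)+C(2): 4 → E
N(13)+U(20): 33≡7 → H
Z(25)+A(0): 25 → Z

BWEHZ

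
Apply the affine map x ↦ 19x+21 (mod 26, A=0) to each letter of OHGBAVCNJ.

BYFOVEHIK

O(14): 19·14+21=287≡1 → B
H(7): 19·7+21=154≡24 → Y
G(6): 19·6+21=135≡5 → F
B(1): 19·1+21=40≡14 → O
A(0): 19·0+21=21 → V
V(21): 19·21+21=420≡4 → E
C(2): 19·2+21=59≡7 → H
N(13): 19·13+21=268≡8 → I
J(9): 19·9+21=192≡10 → K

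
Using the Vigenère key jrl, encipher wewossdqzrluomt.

Repeat the key across the message: jrljrljrljrljrl
w(22)+j(9): 31≡5 → f
e(4)+r(17): 21 → v
w(22)+l(11): 33≡7 → h
o(14)+j(9): 23 → x
s(18)+r(17): 35≡9 → j
s(18)+l(11): 29≡3 → d
d(3)+j(9): 12 → m
q(16)+r(17): 33≡7 → h
z(25)+l(11): 36≡10 → k
r(17)+j(9): 26≡0 → a
l(11)+r(17): 28≡2 → c
u(20)+l(11): 31≡5 → f
o(14)+j(9): 23 → x
m(12)+r(17): 29≡3 → d
t(19)+l(11): 30≡4 → e

fvhxjdmhkacfxde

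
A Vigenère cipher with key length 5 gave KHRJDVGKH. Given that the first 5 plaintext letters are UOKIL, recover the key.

QTHBS

Subtract each crib letter from the matching ciphertext letter (mod 26):
K(10)−U(20)=-10≡16 → Q
H(7)−O(14)=-7≡19 → T
R(17)−K(10)=7 → H
J(9)−I(8)=1 → B
D(3)−L(11)=-8≡18 → S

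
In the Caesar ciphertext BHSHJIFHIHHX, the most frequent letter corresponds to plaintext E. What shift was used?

3

The most frequent ciphertext letter is H (appears 5 times).
H is position 7; E is position 4.
Shift = 3.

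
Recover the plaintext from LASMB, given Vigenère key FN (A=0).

Repeat the key across the ciphertext: FNFNF
L(11)−F(5): 6 → G
A(0)−N(13): -13≡13 → N
S(18)−F(5): 13 → N
M(12)−N(13): -1≡25 → Z
B(1)−F(5): -4≡22 → W

GNNZW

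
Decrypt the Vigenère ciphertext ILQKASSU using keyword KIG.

Repeat the key across the ciphertext: KIGKIGKI
I(8)−K(10): -2≡24 → Y
L(11)−I(8): 3 → D
Q(16)−G(6): 10 → K
K(10)−K(10): 0 → A
A(0)−I(8): -8≡18 → S
S(18)−G(6): 12 → M
S(18)−K(10): 8 → I
U(20)−I(8): 12 → M

YDKASMIM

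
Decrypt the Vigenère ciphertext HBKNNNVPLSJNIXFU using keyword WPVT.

LMPURYAWPDOUMIKB

Repeat the key across the ciphertext: WPVTWPVTWPVTWPVT
H(7)−W(22): -15≡11 → L
B(1)−P(15): -14≡12 → M
K(10)−V(21): -11≡15 → P
N(13)−T(19): -6≡20 → U
N(13)−W(22): -9≡17 → R
N(13)−P(15): -2≡24 → Y
V(21)−V(21): 0 → A
P(15)−T(19): -4≡22 → W
L(11)−W(22): -11≡15 → P
S(18)−P(15): 3 → D
J(9)−V(21): -12≡14 → O
N(13)−T(19): -6≡20 → U
I(8)−W(22): -14≡12 → M
X(23)−P(15): 8 → I
F(5)−V(21): -16≡10 → K
U(20)−T(19): 1 → B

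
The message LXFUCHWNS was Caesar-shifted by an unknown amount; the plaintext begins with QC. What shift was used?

21

From the crib: L(11)−Q(16)=-5≡21, so the shift is 21.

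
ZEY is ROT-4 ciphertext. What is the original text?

VAU

Z(25): 25−4=21 → V
E(4): 4−4=0 → A
Y(24): 24−4=20 → U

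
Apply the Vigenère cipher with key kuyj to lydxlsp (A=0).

Repeat the key across the message: kuyjkuy
l(11)+k(10): 21 → v
y(24)+u(20): 44≡18 → s
d(3)+y(24): 27≡1 → b
x(23)+j(9): 32≡6 → g
l(11)+k(10): 21 → v
s(18)+u(20): 38≡12 → m
p(15)+y(24): 39≡13 → n

vsbgvmn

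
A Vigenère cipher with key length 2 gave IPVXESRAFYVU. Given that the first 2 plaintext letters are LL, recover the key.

Subtract each crib letter from the matching ciphertext letter (mod 26):
I(8)−L(11)=-3≡23 → X
P(15)−L(11)=4 → E

XE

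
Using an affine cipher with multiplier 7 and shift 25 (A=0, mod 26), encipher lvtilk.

yqcdyr

l(11): 7·11+25=102≡24 → y
v(21): 7·21+25=172≡16 → q
t(19): 7·19+25=158≡2 → c
i(8): 7·8+25=81≡3 → d
l(11): 7·11+25=102≡24 → y
k(10): 7·10+25=95≡17 → r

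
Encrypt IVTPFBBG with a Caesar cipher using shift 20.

CPNJZVVA

I(8): 8+20=28≡2 → C
V(21): 21+20=41≡15 → P
T(19): 19+20=39≡13 → N
P(15): 15+20=35≡9 → J
F(5): 5+20=25 → Z
B(1): 1+20=21 → V
B(1): 1+20=21 → V
G(6): 6+20=26≡0 → A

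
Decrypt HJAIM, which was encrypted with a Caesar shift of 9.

H(7): 7−9=-2≡24 → Y
J(9): 9−9=0 → A
A(0): 0−9=-9≡17 → R
I(8): 8−9=-1≡25 → Z
M(12): 12−9=3 → D

YARZD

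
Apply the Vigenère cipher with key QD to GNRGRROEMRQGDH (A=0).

WQHJHUEHCUGJTK

Repeat the key across the message: QDQDQDQDQDQDQD
G(6)+Q(16): 22 → W
N(13)+D(3): 16 → Q
R(17)+Q(16): 33≡7 → H
G(6)+D(3): 9 → J
R(17)+Q(16): 33≡7 → H
R(17)+D(3): 20 → U
O(14)+Q(16): 30≡4 → E
E(4)+D(3): 7 → H
M(12)+Q(16): 28≡2 → C
R(17)+D(3): 20 → U
Q(16)+Q(16): 32≡6 → G
G(6)+D(3): 9 → J
D(3)+Q(16): 19 → T
H(7)+D(3): 10 → K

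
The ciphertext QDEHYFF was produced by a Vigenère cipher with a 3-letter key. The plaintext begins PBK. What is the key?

Subtract each crib letter from the matching ciphertext letter (mod 26):
Q(16)−P(15)=1 → B
D(3)−B(1)=2 → C
E(4)−K(10)=-6≡20 → U

BCU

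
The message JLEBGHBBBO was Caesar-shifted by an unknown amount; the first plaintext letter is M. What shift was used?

From the crib: J(9)−M(12)=-3≡23, so the shift is 23.

23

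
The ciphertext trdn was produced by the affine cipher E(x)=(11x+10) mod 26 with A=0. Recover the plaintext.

pdxf

The inverse of 11 mod 26 is 19, since 11·19=209≡1. Apply D(y)=19·(y−10) mod 26:
t(19): 19·(19−10)=171≡15 → p
r(17): 19·(17−10)=133≡3 → d
d(3): 19·(3−10)=-133≡23 → x
n(13): 19·(13−10)=57≡5 → f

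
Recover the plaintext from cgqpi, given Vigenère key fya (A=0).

xiqkk

Repeat the key across the ciphertext: fyafy
c(2)−f(5): -3≡23 → x
g(6)−y(24): -18≡8 → i
q(16)−a(0): 16 → q
p(15)−f(5): 10 → k
i(8)−y(24): -16≡10 → k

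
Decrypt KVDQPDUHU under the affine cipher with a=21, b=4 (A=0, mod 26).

The inverse of 21 mod 26 is 5, since 21·5=105≡1. Apply D(y)=5·(y−4) mod 26:
K(10): 5·(10−4)=30≡4 → E
V(21): 5·(21−4)=85≡7 → H
D(3): 5·(3−4)=-5≡21 → V
Q(16): 5·(16−4)=60≡8 → I
P(15): 5·(15−4)=55≡3 → D
D(3): 5·(3−4)=-5≡21 → V
U(20): 5·(20−4)=80≡2 → C
H(7): 5·(7−4)=15 → P
U(20): 5·(20−4)=80≡2 → C

EHVIDVCPC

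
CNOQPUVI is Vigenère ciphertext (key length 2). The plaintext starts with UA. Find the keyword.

IN

Subtract each crib letter from the matching ciphertext letter (mod 26):
C(2)−U(20)=-18≡8 → I
N(13)−A(0)=13 → N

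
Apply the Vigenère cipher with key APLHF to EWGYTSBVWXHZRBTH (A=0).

Repeat the key across the message: APLHFAPLHFAPLHFA
E(4)+A(0): 4 → E
W(22)+P(15): 37≡11 → L
G(6)+L(11): 17 → R
Y(24)+H(7): 31≡5 → F
T(19)+F(5): 24 → Y
S(18)+A(0): 18 → S
B(1)+P(15): 16 → Q
V(21)+L(11): 32≡6 → G
W(22)+H(7): 29≡3 → D
X(23)+F(5): 28≡2 → C
H(7)+A(0): 7 → H
Z(25)+P(15): 40≡14 → O
R(17)+L(11): 28≡2 → C
B(1)+H(7): 8 → I
T(19)+F(5): 24 → Y
H(7)+A(0): 7 → H

ELRFYSQGDCHOCIYH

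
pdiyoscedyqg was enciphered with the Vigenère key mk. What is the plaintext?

dtwociquroew

Repeat the key across the ciphertext: mkmkmkmkmkmk
p(15)−m(12): 3 → d
d(3)−k(10): -7≡19 → t
i(8)−m(12): -4≡22 → w
y(24)−k(10): 14 → o
o(14)−m(12): 2 → c
s(18)−k(10): 8 → i
c(2)−m(12): -10≡16 → q
e(4)−k(10): -6≡20 → u
d(3)−m(12): -9≡17 → r
y(24)−k(10): 14 → o
q(16)−m(12): 4 → e
g(6)−k(10): -4≡22 → w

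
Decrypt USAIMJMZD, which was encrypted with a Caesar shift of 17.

DBJRVSVIM

U(20): 20−17=3 → D
S(18): 18−17=1 → B
A(0): 0−17=-17≡9 → J
I(8): 8−17=-9≡17 → R
M(12): 12−17=-5≡21 → V
J(9): 9−17=-8≡18 → S
M(12): 12−17=-5≡21 → V
Z(25): 25−17=8 → I
D(3): 3−17=-14≡12 → M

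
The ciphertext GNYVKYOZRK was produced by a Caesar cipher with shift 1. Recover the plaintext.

FMXUJXNYQJ

G(6): 6−1=5 → F
N(13): 13−1=12 → M
Y(24): 24−1=23 → X
V(21): 21−1=20 → U
K(10): 10−1=9 → J
Y(24): 24−1=23 → X
O(14): 14−1=13 → N
Z(25): 25−1=24 → Y
R(17): 17−1=16 → Q
K(10): 10−1=9 → J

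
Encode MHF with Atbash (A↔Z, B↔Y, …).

M(12) → N(13)
H(7) → S(18)
F(5) → U(20)

NSU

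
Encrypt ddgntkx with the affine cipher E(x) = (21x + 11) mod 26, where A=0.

wwhyuna

d(3): 21·3+11=74≡22 → w
d(3): 21·3+11=74≡22 → w
g(6): 21·6+11=137≡7 → h
n(13): 21·13+11=284≡24 → y
t(19): 21·19+11=410≡20 → u
k(10): 21·10+11=221≡13 → n
x(23): 21·23+11=494≡0 → a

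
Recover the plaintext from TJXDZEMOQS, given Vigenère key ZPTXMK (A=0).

Repeat the key across the ciphertext: ZPTXMKZPTX
T(19)−Z(25): -6≡20 → U
J(9)−P(15): -6≡20 → U
X(23)−T(19): 4 → E
D(3)−X(23): -20≡6 → G
Z(25)−M(12): 13 → N
E(4)−K(10): -6≡20 → U
M(12)−Z(25): -13≡13 → N
O(14)−P(15): -1≡25 → Z
Q(16)−T(19): -3≡23 → X
S(18)−X(23): -5≡21 → V

UUEGNUNZXV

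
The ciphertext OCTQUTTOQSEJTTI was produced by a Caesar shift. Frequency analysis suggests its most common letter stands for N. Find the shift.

6

The most frequent ciphertext letter is T (appears 5 times).
T is position 19; N is position 13.
Shift = 6.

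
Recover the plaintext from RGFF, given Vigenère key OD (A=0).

Repeat the key across the ciphertext: ODOD
R(17)−O(14): 3 → D
G(6)−D(3): 3 → D
F(5)−O(14): -9≡17 → R
F(5)−D(3): 2 → C

DDRC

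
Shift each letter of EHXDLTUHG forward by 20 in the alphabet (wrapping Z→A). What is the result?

E(4): 4+20=24 → Y
H(7): 7+20=27≡1 → B
X(23): 23+20=43≡17 → R
D(3): 3+20=23 → X
L(11): 11+20=31≡5 → F
T(19): 19+20=39≡13 → N
U(20): 20+20=40≡14 → O
H(7): 7+20=27≡1 → B
G(6): 6+20=26≡0 → A

YBRXFNOBA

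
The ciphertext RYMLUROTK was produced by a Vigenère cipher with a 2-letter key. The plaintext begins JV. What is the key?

ID

Subtract each crib letter from the matching ciphertext letter (mod 26):
R(17)−J(9)=8 → I
Y(24)−V(21)=3 → D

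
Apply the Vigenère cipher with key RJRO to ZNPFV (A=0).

QWGTM

Repeat the key across the message: RJROR
Z(25)+R(17): 42≡16 → Q
N(13)+J(9): 22 → W
P(15)+R(17): 32≡6 → G
F(5)+O(14): 19 → T
V(21)+R(17): 38≡12 → M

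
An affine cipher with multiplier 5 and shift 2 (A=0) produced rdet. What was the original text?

The inverse of 5 mod 26 is 21, since 5·21=105≡1. Apply D(y)=21·(y−2) mod 26:
r(17): 21·(17−2)=315≡3 → d
d(3): 21·(3−2)=21 → v
e(4): 21·(4−2)=42≡16 → q
t(19): 21·(19−2)=357≡19 → t

dvqt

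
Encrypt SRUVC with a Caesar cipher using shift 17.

S(18): 18+17=35≡9 → J
R(17): 17+17=34≡8 → I
U(20): 20+17=37≡11 → L
V(21): 21+17=38≡12 → M
C(2): 2+17=19 → T

JILMT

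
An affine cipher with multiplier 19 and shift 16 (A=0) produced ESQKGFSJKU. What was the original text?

YWAMUJWBMS

The inverse of 19 mod 26 is 11, since 19·11=209≡1. Apply D(y)=11·(y−16) mod 26:
E(4): 11·(4−16)=-132≡24 → Y
S(18): 11·(18−16)=22 → W
Q(16): 11·(16−16)=0 → A
K(10): 11·(10−16)=-66≡12 → M
G(6): 11·(6−16)=-110≡20 → U
F(5): 11·(5−16)=-121≡9 → J
S(18): 11·(18−16)=22 → W
J(9): 11·(9−16)=-77≡1 → B
K(10): 11·(10−16)=-66≡12 → M
U(20): 11·(20−16)=44≡18 → S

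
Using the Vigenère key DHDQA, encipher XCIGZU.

Repeat the key across the message: DHDQAD
X(23)+D(3): 26≡0 → A
C(2)+H(7): 9 → J
I(8)+D(3): 11 → L
G(6)+Q(16): 22 → W
Z(25)+A(0): 25 → Z
U(20)+D(3): 23 → X

AJLWZX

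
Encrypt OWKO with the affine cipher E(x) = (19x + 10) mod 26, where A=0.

O(14): 19·14+10=276≡16 → Q
W(22): 19·22+10=428≡12 → M
K(10): 19·10+10=200≡18 → S
O(14): 19·14+10=276≡16 → Q

QMSQ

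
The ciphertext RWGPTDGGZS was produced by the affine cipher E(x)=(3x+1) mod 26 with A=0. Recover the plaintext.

OHTWGSTTIX

The inverse of 3 mod 26 is 9, since 3·9=27≡1. Apply D(y)=9·(y−1) mod 26:
R(17): 9·(17−1)=144≡14 → O
W(22): 9·(22−1)=189≡7 → H
G(6): 9·(6−1)=45≡19 → T
P(15): 9·(15−1)=126≡22 → W
T(19): 9·(19−1)=162≡6 → G
D(3): 9·(3−1)=18 → S
G(6): 9·(6−1)=45≡19 → T
G(6): 9·(6−1)=45≡19 → T
Z(25): 9·(25−1)=216≡8 → I
S(18): 9·(18−1)=153≡23 → X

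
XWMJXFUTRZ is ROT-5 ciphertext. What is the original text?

X(23): 23−5=18 → S
W(22): 22−5=17 → R
M(12): 12−5=7 → H
J(9): 9−5=4 → E
X(23): 23−5=18 → S
F(5): 5−5=0 → A
U(20): 20−5=15 → P
T(19): 19−5=14 → O
R(17): 17−5=12 → M
Z(25): 25−5=20 → U

SRHESAPOMU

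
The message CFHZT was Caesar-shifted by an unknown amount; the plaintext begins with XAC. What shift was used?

From the crib: C(2)−X(23)=-21≡5, so the shift is 5.

5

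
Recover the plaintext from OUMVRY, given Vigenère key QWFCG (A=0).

Repeat the key across the ciphertext: QWFCGQ
O(14)−Q(16): -2≡24 → Y
U(20)−W(22): -2≡24 → Y
M(12)−F(5): 7 → H
V(21)−C(2): 19 → T
R(17)−G(6): 11 → L
Y(24)−Q(16): 8 → I

YYHTLI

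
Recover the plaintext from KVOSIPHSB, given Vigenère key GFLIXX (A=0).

Repeat the key across the ciphertext: GFLIXXGFL
K(10)−G(6): 4 → E
V(21)−F(5): 16 → Q
O(14)−L(11): 3 → D
S(18)−I(8): 10 → K
I(8)−X(23): -15≡11 → L
P(15)−X(23): -8≡18 → S
H(7)−G(6): 1 → B
S(18)−F(5): 13 → N
B(1)−L(11): -10≡16 → Q

EQDKLSBNQ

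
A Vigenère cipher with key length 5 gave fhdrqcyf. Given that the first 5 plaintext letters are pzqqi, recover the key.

qinbi

Subtract each crib letter from the matching ciphertext letter (mod 26):
f(5)−p(15)=-10≡16 → q
h(7)−z(25)=-18≡8 → i
d(3)−q(16)=-13≡13 → n
r(17)−q(16)=1 → b
q(16)−i(8)=8 → i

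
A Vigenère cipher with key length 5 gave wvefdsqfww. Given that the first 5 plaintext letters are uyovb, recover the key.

Subtract each crib letter from the matching ciphertext letter (mod 26):
w(22)−u(20)=2 → c
v(21)−y(24)=-3≡23 → x
e(4)−o(14)=-10≡16 → q
f(5)−v(21)=-16≡10 → k
d(3)−b(1)=2 → c

cxqkc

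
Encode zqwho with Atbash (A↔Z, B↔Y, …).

ajdsl

z(25) → a(0)
q(16) → j(9)
w(22) → d(3)
h(7) → s(18)
o(14) → l(11)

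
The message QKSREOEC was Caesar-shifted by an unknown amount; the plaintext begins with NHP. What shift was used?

3

From the crib: Q(16)−N(13)=3, so the shift is 3.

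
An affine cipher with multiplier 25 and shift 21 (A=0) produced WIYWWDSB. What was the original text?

ZNXZZSDU

The inverse of 25 mod 26 is 25, since 25·25=625≡1. Apply D(y)=25·(y−21) mod 26:
W(22): 25·(22−21)=25 → Z
I(8): 25·(8−21)=-325≡13 → N
Y(24): 25·(24−21)=75≡23 → X
W(22): 25·(22−21)=25 → Z
W(22): 25·(22−21)=25 → Z
D(3): 25·(3−21)=-450≡18 → S
S(18): 25·(18−21)=-75≡3 → D
B(1): 25·(1−21)=-500≡20 → U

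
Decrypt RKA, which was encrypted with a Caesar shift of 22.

R(17): 17−22=-5≡21 → V
K(10): 10−22=-12≡14 → O
A(0): 0−22=-22≡4 → E

VOE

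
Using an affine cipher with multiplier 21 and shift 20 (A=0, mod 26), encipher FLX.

VRJ

F(5): 21·5+20=125≡21 → V
L(11): 21·11+20=251≡17 → R
X(23): 21·23+20=503≡9 → J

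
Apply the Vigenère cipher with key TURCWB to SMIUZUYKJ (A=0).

Repeat the key across the message: TURCWBTUR
S(18)+T(19): 37≡11 → L
M(12)+U(20): 32≡6 → G
I(8)+R(17): 25 → Z
U(20)+C(2): 22 → W
Z(25)+W(22): 47≡21 → V
U(20)+B(1): 21 → V
Y(24)+T(19): 43≡17 → R
K(10)+U(20): 30≡4 → E
J(9)+R(17): 26≡0 → A

LGZWVVREA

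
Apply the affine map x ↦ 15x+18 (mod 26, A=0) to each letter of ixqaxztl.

i(8): 15·8+18=138≡8 → i
x(23): 15·23+18=363≡25 → z
q(16): 15·16+18=258≡24 → y
a(0): 15·0+18=18 → s
x(23): 15·23+18=363≡25 → z
z(25): 15·25+18=393≡3 → d
t(19): 15·19+18=303≡17 → r
l(11): 15·11+18=183≡1 → b

izyszdrb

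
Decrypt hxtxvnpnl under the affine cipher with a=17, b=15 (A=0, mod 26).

The inverse of 17 mod 26 is 23, since 17·23=391≡1. Apply D(y)=23·(y−15) mod 26:
h(7): 23·(7−15)=-184≡24 → y
x(23): 23·(23−15)=184≡2 → c
t(19): 23·(19−15)=92≡14 → o
x(23): 23·(23−15)=184≡2 → c
v(21): 23·(21−15)=138≡8 → i
n(13): 23·(13−15)=-46≡6 → g
p(15): 23·(15−15)=0 → a
n(13): 23·(13−15)=-46≡6 → g
l(11): 23·(11−15)=-92≡12 → m

ycocigagm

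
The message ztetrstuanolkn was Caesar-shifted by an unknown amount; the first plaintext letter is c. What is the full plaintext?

cwhwuvwxdqronq

From the crib: z(25)−c(2)=23, so the shift is 23.
Subtract 23 from each ciphertext letter:
z(25): 25−23=2 → c
t(19): 19−23=-4≡22 → w
e(4): 4−23=-19≡7 → h
t(19): 19−23=-4≡22 → w
r(17): 17−23=-6≡20 → u
s(18): 18−23=-5≡21 → v
t(19): 19−23=-4≡22 → w
u(20): 20−23=-3≡23 → x
a(0): 0−23=-23≡3 → d
n(13): 13−23=-10≡16 → q
o(14): 14−23=-9≡17 → r
l(11): 11−23=-12≡14 → o
k(10): 10−23=-13≡13 → n
n(13): 13−23=-10≡16 → q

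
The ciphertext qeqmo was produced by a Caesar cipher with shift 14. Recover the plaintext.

q(16): 16−14=2 → c
e(4): 4−14=-10≡16 → q
q(16): 16−14=2 → c
m(12): 12−14=-2≡24 → y
o(14): 14−14=0 → a

cqcya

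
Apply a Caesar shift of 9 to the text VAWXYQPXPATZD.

EJFGHZYGYJCIM

V(21): 21+9=30≡4 → E
A(0): 0+9=9 → J
W(22): 22+9=31≡5 → F
X(23): 23+9=32≡6 → G
Y(24): 24+9=33≡7 → H
Q(16): 16+9=25 → Z
P(15): 15+9=24 → Y
X(23): 23+9=32≡6 → G
P(15): 15+9=24 → Y
A(0): 0+9=9 → J
T(19): 19+9=28≡2 → C
Z(25): 25+9=34≡8 → I
D(3): 3+9=12 → M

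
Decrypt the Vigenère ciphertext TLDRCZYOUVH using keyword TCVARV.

Repeat the key across the ciphertext: TCVARVTCVAR
T(19)−T(19): 0 → A
L(11)−C(2): 9 → J
D(3)−V(21): -18≡8 → I
R(17)−A(0): 17 → R
C(2)−R(17): -15≡11 → L
Z(25)−V(21): 4 → E
Y(24)−T(19): 5 → F
O(14)−C(2): 12 → M
U(20)−V(21): -1≡25 → Z
V(21)−A(0): 21 → V
H(7)−R(17): -10≡16 → Q

AJIRLEFMZVQ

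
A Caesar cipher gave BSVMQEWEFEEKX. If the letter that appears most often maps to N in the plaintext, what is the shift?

The most frequent ciphertext letter is E (appears 4 times).
E is position 4; N is position 13.
Shift = -9≡17.

17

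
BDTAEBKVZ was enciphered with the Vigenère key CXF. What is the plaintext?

ZGOYHWIYU

Repeat the key across the ciphertext: CXFCXFCXF
B(1)−C(2): -1≡25 → Z
D(3)−X(23): -20≡6 → G
T(19)−F(5): 14 → O
A(0)−C(2): -2≡24 → Y
E(4)−X(23): -19≡7 → H
B(1)−F(5): -4≡22 → W
K(10)−C(2): 8 → I
V(21)−X(23): -2≡24 → Y
Z(25)−F(5): 20 → U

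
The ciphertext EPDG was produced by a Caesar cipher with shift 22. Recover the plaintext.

ITHK

E(4): 4−22=-18≡8 → I
P(15): 15−22=-7≡19 → T
D(3): 3−22=-19≡7 → H
G(6): 6−22=-16≡10 → K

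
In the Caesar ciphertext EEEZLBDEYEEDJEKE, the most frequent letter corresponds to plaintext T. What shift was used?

The most frequent ciphertext letter is E (appears 8 times).
E is position 4; T is position 19.
Shift = -15≡11.

11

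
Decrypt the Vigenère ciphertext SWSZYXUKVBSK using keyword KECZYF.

Repeat the key across the ciphertext: KECZYFKECZYF
S(18)−K(10): 8 → I
W(22)−E(4): 18 → S
S(18)−C(2): 16 → Q
Z(25)−Z(25): 0 → A
Y(24)−Y(24): 0 → A
X(23)−F(5): 18 → S
U(20)−K(10): 10 → K
K(10)−E(4): 6 → G
V(21)−C(2): 19 → T
B(1)−Z(25): -24≡2 → C
S(18)−Y(24): -6≡20 → U
K(10)−F(5): 5 → F

ISQAASKGTCUF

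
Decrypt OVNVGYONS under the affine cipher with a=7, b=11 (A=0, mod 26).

The inverse of 7 mod 26 is 15, since 7·15=105≡1. Apply D(y)=15·(y−11) mod 26:
O(14): 15·(14−11)=45≡19 → T
V(21): 15·(21−11)=150≡20 → U
N(13): 15·(13−11)=30≡4 → E
V(21): 15·(21−11)=150≡20 → U
G(6): 15·(6−11)=-75≡3 → D
Y(24): 15·(24−11)=195≡13 → N
O(14): 15·(14−11)=45≡19 → T
N(13): 15·(13−11)=30≡4 → E
S(18): 15·(18−11)=105≡1 → B

TUEUDNTEB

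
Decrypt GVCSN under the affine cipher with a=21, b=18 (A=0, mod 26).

SPYAB

The inverse of 21 mod 26 is 5, since 21·5=105≡1. Apply D(y)=5·(y−18) mod 26:
G(6): 5·(6−18)=-60≡18 → S
V(21): 5·(21−18)=15 → P
C(2): 5·(2−18)=-80≡24 → Y
S(18): 5·(18−18)=0 → A
N(13): 5·(13−18)=-25≡1 → B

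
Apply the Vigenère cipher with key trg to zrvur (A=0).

Repeat the key across the message: trgtr
z(25)+t(19): 44≡18 → s
r(17)+r(17): 34≡8 → i
v(21)+g(6): 27≡1 → b
u(20)+t(19): 39≡13 → n
r(17)+r(17): 34≡8 → i

sibni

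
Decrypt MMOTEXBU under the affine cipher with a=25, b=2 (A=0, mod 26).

The inverse of 25 mod 26 is 25, since 25·25=625≡1. Apply D(y)=25·(y−2) mod 26:
M(12): 25·(12−2)=250≡16 → Q
M(12): 25·(12−2)=250≡16 → Q
O(14): 25·(14−2)=300≡14 → O
T(19): 25·(19−2)=425≡9 → J
E(4): 25·(4−2)=50≡24 → Y
X(23): 25·(23−2)=525≡5 → F
B(1): 25·(1−2)=-25≡1 → B
U(20): 25·(20−2)=450≡8 → I

QQOJYFBI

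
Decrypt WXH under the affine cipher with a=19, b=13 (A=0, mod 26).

VGM

The inverse of 19 mod 26 is 11, since 19·11=209≡1. Apply D(y)=11·(y−13) mod 26:
W(22): 11·(22−13)=99≡21 → V
X(23): 11·(23−13)=110≡6 → G
H(7): 11·(7−13)=-66≡12 → M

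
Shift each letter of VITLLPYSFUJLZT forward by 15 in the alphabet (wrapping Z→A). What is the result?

KXIAAENHUJYAOI

V(21): 21+15=36≡10 → K
I(8): 8+15=23 → X
T(19): 19+15=34≡8 → I
L(11): 11+15=26≡0 → A
L(11): 11+15=26≡0 → A
P(15): 15+15=30≡4 → E
Y(24): 24+15=39≡13 → N
S(18): 18+15=33≡7 → H
F(5): 5+15=20 → U
U(20): 20+15=35≡9 → J
J(9): 9+15=24 → Y
L(11): 11+15=26≡0 → A
Z(25): 25+15=40≡14 → O
T(19): 19+15=34≡8 → I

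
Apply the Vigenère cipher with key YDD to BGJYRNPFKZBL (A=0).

Repeat the key across the message: YDDYDDYDDYDD
B(1)+Y(24): 25 → Z
G(6)+D(3): 9 → J
J(9)+D(3): 12 → M
Y(24)+Y(24): 48≡22 → W
R(17)+D(3): 20 → U
N(13)+D(3): 16 → Q
P(15)+Y(24): 39≡13 → N
F(5)+D(3): 8 → I
K(10)+D(3): 13 → N
Z(25)+Y(24): 49≡23 → X
B(1)+D(3): 4 → E
L(11)+D(3): 14 → O

ZJMWUQNINXEO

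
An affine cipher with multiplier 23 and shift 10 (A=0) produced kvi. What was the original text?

afs

The inverse of 23 mod 26 is 17, since 23·17=391≡1. Apply D(y)=17·(y−10) mod 26:
k(10): 17·(10−10)=0 → a
v(21): 17·(21−10)=187≡5 → f
i(8): 17·(8−10)=-34≡18 → s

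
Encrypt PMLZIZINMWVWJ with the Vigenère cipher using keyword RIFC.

GUQBZHNPDEAYA

Repeat the key across the message: RIFCRIFCRIFCR
P(15)+R(17): 32≡6 → G
M(12)+I(8): 20 → U
L(11)+F(5): 16 → Q
Z(25)+C(2): 27≡1 → B
I(8)+R(17): 25 → Z
Z(25)+I(8): 33≡7 → H
I(8)+F(5): 13 → N
N(13)+C(2): 15 → P
M(12)+R(17): 29≡3 → D
W(22)+I(8): 30≡4 → E
V(21)+F(5): 26≡0 → A
W(22)+C(2): 24 → Y
J(9)+R(17): 26≡0 → A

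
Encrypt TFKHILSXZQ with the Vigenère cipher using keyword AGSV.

Repeat the key across the message: AGSVAGSVAG
T(19)+A(0): 19 → T
F(5)+G(6): 11 → L
K(10)+S(18): 28≡2 → C
H(7)+V(21): 28≡2 → C
I(8)+A(0): 8 → I
L(11)+G(6): 17 → R
S(18)+S(18): 36≡10 → K
X(23)+V(21): 44≡18 → S
Z(25)+A(0): 25 → Z
Q(16)+G(6): 22 → W

TLCCIRKSZW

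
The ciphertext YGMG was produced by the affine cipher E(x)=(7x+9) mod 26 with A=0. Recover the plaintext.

RHTH

The inverse of 7 mod 26 is 15, since 7·15=105≡1. Apply D(y)=15·(y−9) mod 26:
Y(24): 15·(24−9)=225≡17 → R
G(6): 15·(6−9)=-45≡7 → H
M(12): 15·(12−9)=45≡19 → T
G(6): 15·(6−9)=-45≡7 → H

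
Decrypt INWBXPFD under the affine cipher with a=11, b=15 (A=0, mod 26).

The inverse of 11 mod 26 is 19, since 11·19=209≡1. Apply D(y)=19·(y−15) mod 26:
I(8): 19·(8−15)=-133≡23 → X
N(13): 19·(13−15)=-38≡14 → O
W(22): 19·(22−15)=133≡3 → D
B(1): 19·(1−15)=-266≡20 → U
X(23): 19·(23−15)=152≡22 → W
P(15): 19·(15−15)=0 → A
F(5): 19·(5−15)=-190≡18 → S
D(3): 19·(3−15)=-228≡6 → G

XODUWASG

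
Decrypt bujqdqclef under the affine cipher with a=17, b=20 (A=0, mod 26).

fahmzmcbwt

The inverse of 17 mod 26 is 23, since 17·23=391≡1. Apply D(y)=23·(y−20) mod 26:
b(1): 23·(1−20)=-437≡5 → f
u(20): 23·(20−20)=0 → a
j(9): 23·(9−20)=-253≡7 → h
q(16): 23·(16−20)=-92≡12 → m
d(3): 23·(3−20)=-391≡25 → z
q(16): 23·(16−20)=-92≡12 → m
c(2): 23·(2−20)=-414≡2 → c
l(11): 23·(11−20)=-207≡1 → b
e(4): 23·(4−20)=-368≡22 → w
f(5): 23·(5−20)=-345≡19 → t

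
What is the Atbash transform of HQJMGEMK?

H(7) → S(18)
Q(16) → J(9)
J(9) → Q(16)
M(12) → N(13)
G(6) → T(19)
E(4) → V(21)
M(12) → N(13)
K(10) → P(15)

SJQNTVNP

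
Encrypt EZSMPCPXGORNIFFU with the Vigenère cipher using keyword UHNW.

Repeat the key across the message: UHNWUHNWUHNWUHNW
E(4)+U(20): 24 → Y
Z(25)+H(7): 32≡6 → G
S(18)+N(13): 31≡5 → F
M(12)+W(22): 34≡8 → I
P(15)+U(20): 35≡9 → J
C(2)+H(7): 9 → J
P(15)+N(13): 28≡2 → C
X(23)+W(22): 45≡19 → T
G(6)+U(20): 26≡0 → A
O(14)+H(7): 21 → V
R(17)+N(13): 30≡4 → E
N(13)+W(22): 35≡9 → J
I(8)+U(20): 28≡2 → C
F(5)+H(7): 12 → M
F(5)+N(13): 18 → S
U(20)+W(22): 42≡16 → Q

YGFIJJCTAVEJCMSQ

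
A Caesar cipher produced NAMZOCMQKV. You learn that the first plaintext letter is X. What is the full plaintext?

XKWJYMWAUF

From the crib: N(13)−X(23)=-10≡16, so the shift is 16.
Subtract 16 from each ciphertext letter:
N(13): 13−16=-3≡23 → X
A(0): 0−16=-16≡10 → K
M(12): 12−16=-4≡22 → W
Z(25): 25−16=9 → J
O(14): 14−16=-2≡24 → Y
C(2): 2−16=-14≡12 → M
M(12): 12−16=-4≡22 → W
Q(16): 16−16=0 → A
K(10): 10−16=-6≡20 → U
V(21): 21−16=5 → F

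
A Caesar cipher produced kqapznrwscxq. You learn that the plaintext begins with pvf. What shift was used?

21

From the crib: k(10)−p(15)=-5≡21, so the shift is 21.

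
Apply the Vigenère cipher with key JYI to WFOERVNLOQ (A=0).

FDWNPDWJWZ

Repeat the key across the message: JYIJYIJYIJ
W(22)+J(9): 31≡5 → F
F(5)+Y(24): 29≡3 → D
O(14)+I(8): 22 → W
E(4)+J(9): 13 → N
R(17)+Y(24): 41≡15 → P
V(21)+I(8): 29≡3 → D
N(13)+J(9): 22 → W
L(11)+Y(24): 35≡9 → J
O(14)+I(8): 22 → W
Q(16)+J(9): 25 → Z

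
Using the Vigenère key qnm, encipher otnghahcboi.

egzwumxpnev

Repeat the key across the message: qnmqnmqnmqn
o(14)+q(16): 30≡4 → e
t(19)+n(13): 32≡6 → g
n(13)+m(12): 25 → z
g(6)+q(16): 22 → w
h(7)+n(13): 20 → u
a(0)+m(12): 12 → m
h(7)+q(16): 23 → x
c(2)+n(13): 15 → p
b(1)+m(12): 13 → n
o(14)+q(16): 30≡4 → e
i(8)+n(13): 21 → v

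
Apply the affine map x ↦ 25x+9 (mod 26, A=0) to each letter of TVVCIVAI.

T(19): 25·19+9=484≡16 → Q
V(21): 25·21+9=534≡14 → O
V(21): 25·21+9=534≡14 → O
C(2): 25·2+9=59≡7 → H
I(8): 25·8+9=209≡1 → B
V(21): 25·21+9=534≡14 → O
A(0): 25·0+9=9 → J
I(8): 25·8+9=209≡1 → B

QOOHBOJB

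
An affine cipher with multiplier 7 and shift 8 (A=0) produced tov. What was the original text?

The inverse of 7 mod 26 is 15, since 7·15=105≡1. Apply D(y)=15·(y−8) mod 26:
t(19): 15·(19−8)=165≡9 → j
o(14): 15·(14−8)=90≡12 → m
v(21): 15·(21−8)=195≡13 → n

jmn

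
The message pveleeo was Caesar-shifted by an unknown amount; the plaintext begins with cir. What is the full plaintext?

From the crib: p(15)−c(2)=13, so the shift is 13.
Subtract 13 from each ciphertext letter:
p(15): 15−13=2 → c
v(21): 21−13=8 → i
e(4): 4−13=-9≡17 → r
l(11): 11−13=-2≡24 → y
e(4): 4−13=-9≡17 → r
e(4): 4−13=-9≡17 → r
o(14): 14−13=1 → b

ciryrrb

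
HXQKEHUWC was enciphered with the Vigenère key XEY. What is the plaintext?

KTSNAJXSE

Repeat the key across the ciphertext: XEYXEYXEY
H(7)−X(23): -16≡10 → K
X(23)−E(4): 19 → T
Q(16)−Y(24): -8≡18 → S
K(10)−X(23): -13≡13 → N
E(4)−E(4): 0 → A
H(7)−Y(24): -17≡9 → J
U(20)−X(23): -3≡23 → X
W(22)−E(4): 18 → S
C(2)−Y(24): -22≡4 → E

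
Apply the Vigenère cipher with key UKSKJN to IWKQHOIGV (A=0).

Repeat the key across the message: UKSKJNUKS
I(8)+U(20): 28≡2 → C
W(22)+K(10): 32≡6 → G
K(10)+S(18): 28≡2 → C
Q(16)+K(10): 26≡0 → A
H(7)+J(9): 16 → Q
O(14)+N(13): 27≡1 → B
I(8)+U(20): 28≡2 → C
G(6)+K(10): 16 → Q
V(21)+S(18): 39≡13 → N

CGCAQBCQN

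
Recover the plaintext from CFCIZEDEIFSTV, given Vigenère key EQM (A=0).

Repeat the key across the ciphertext: EQMEQMEQMEQME
C(2)−E(4): -2≡24 → Y
F(5)−Q(16): -11≡15 → P
C(2)−M(12): -10≡16 → Q
I(8)−E(4): 4 → E
Z(25)−Q(16): 9 → J
E(4)−M(12): -8≡18 → S
D(3)−E(4): -1≡25 → Z
E(4)−Q(16): -12≡14 → O
I(8)−M(12): -4≡22 → W
F(5)−E(4): 1 → B
S(18)−Q(16): 2 → C
T(19)−M(12): 7 → H
V(21)−E(4): 17 → R

YPQEJSZOWBCHR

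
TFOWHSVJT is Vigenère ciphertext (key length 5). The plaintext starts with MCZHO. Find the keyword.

HDPPT

Subtract each crib letter from the matching ciphertext letter (mod 26):
T(19)−M(12)=7 → H
F(5)−C(2)=3 → D
O(14)−Z(25)=-11≡15 → P
W(22)−H(7)=15 → P
H(7)−O(14)=-7≡19 → T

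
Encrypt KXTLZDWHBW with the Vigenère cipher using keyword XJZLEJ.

HGSWDMTQAH

Repeat the key across the message: XJZLEJXJZL
K(10)+X(23): 33≡7 → H
X(23)+J(9): 32≡6 → G
T(19)+Z(25): 44≡18 → S
L(11)+L(11): 22 → W
Z(25)+E(4): 29≡3 → D
D(3)+J(9): 12 → M
W(22)+X(23): 45≡19 → T
H(7)+J(9): 16 → Q
B(1)+Z(25): 26≡0 → A
W(22)+L(11): 33≡7 → H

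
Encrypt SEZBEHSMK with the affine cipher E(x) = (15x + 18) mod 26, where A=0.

S(18): 15·18+18=288≡2 → C
E(4): 15·4+18=78≡0 → A
Z(25): 15·25+18=393≡3 → D
B(1): 15·1+18=33≡7 → H
E(4): 15·4+18=78≡0 → A
H(7): 15·7+18=123≡19 → T
S(18): 15·18+18=288≡2 → C
M(12): 15·12+18=198≡16 → Q
K(10): 15·10+18=168≡12 → M

CADHATCQM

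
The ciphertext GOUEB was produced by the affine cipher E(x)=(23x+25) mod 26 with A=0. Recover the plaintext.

PVTHI

The inverse of 23 mod 26 is 17, since 23·17=391≡1. Apply D(y)=17·(y−25) mod 26:
G(6): 17·(6−25)=-323≡15 → P
O(14): 17·(14−25)=-187≡21 → V
U(20): 17·(20−25)=-85≡19 → T
E(4): 17·(4−25)=-357≡7 → H
B(1): 17·(1−25)=-408≡8 → I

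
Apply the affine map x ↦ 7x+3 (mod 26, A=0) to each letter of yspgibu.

pzethkn

y(24): 7·24+3=171≡15 → p
s(18): 7·18+3=129≡25 → z
p(15): 7·15+3=108≡4 → e
g(6): 7·6+3=45≡19 → t
i(8): 7·8+3=59≡7 → h
b(1): 7·1+3=10 → k
u(20): 7·20+3=143≡13 → n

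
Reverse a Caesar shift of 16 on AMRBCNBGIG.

A(0): 0−16=-16≡10 → K
M(12): 12−16=-4≡22 → W
R(17): 17−16=1 → B
B(1): 1−16=-15≡11 → L
C(2): 2−16=-14≡12 → M
N(13): 13−16=-3≡23 → X
B(1): 1−16=-15≡11 → L
G(6): 6−16=-10≡16 → Q
I(8): 8−16=-8≡18 → S
G(6): 6−16=-10≡16 → Q

KWBLMXLQSQ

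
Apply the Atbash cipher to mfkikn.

m(12) → n(13)
f(5) → u(20)
k(10) → p(15)
i(8) → r(17)
k(10) → p(15)
n(13) → m(12)

nuprpm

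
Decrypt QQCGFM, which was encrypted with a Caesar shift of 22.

Q(16): 16−22=-6≡20 → U
Q(16): 16−22=-6≡20 → U
C(2): 2−22=-20≡6 → G
G(6): 6−22=-16≡10 → K
F(5): 5−22=-17≡9 → J
M(12): 12−22=-10≡16 → Q

UUGKJQ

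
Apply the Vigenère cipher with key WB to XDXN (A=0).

TETO

Repeat the key across the message: WBWB
X(23)+W(22): 45≡19 → T
D(3)+B(1): 4 → E
X(23)+W(22): 45≡19 → T
N(13)+B(1): 14 → O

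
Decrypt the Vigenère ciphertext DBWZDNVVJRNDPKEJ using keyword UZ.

JCCAJOBWPSTEVLKK

Repeat the key across the ciphertext: UZUZUZUZUZUZUZUZ
D(3)−U(20): -17≡9 → J
B(1)−Z(25): -24≡2 → C
W(22)−U(20): 2 → C
Z(25)−Z(25): 0 → A
D(3)−U(20): -17≡9 → J
N(13)−Z(25): -12≡14 → O
V(21)−U(20): 1 → B
V(21)−Z(25): -4≡22 → W
J(9)−U(20): -11≡15 → P
R(17)−Z(25): -8≡18 → S
N(13)−U(20): -7≡19 → T
D(3)−Z(25): -22≡4 → E
P(15)−U(20): -5≡21 → V
K(10)−Z(25): -15≡11 → L
E(4)−U(20): -16≡10 → K
J(9)−Z(25): -16≡10 → K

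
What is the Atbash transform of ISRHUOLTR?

RHISFLOGI

I(8) → R(17)
S(18) → H(7)
R(17) → I(8)
H(7) → S(18)
U(20) → F(5)
O(14) → L(11)
L(11) → O(14)
T(19) → G(6)
R(17) → I(8)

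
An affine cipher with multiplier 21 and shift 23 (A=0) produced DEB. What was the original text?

EJU

The inverse of 21 mod 26 is 5, since 21·5=105≡1. Apply D(y)=5·(y−23) mod 26:
D(3): 5·(3−23)=-100≡4 → E
E(4): 5·(4−23)=-95≡9 → J
B(1): 5·(1−23)=-110≡20 → U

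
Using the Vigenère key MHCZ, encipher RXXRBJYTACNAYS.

Repeat the key across the message: MHCZMHCZMHCZMH
R(17)+M(12): 29≡3 → D
X(23)+H(7): 30≡4 → E
X(23)+C(2): 25 → Z
R(17)+Z(25): 42≡16 → Q
B(1)+M(12): 13 → N
J(9)+H(7): 16 → Q
Y(24)+C(2): 26≡0 → A
T(19)+Z(25): 44≡18 → S
A(0)+M(12): 12 → M
C(2)+H(7): 9 → J
N(13)+C(2): 15 → P
A(0)+Z(25): 25 → Z
Y(24)+M(12): 36≡10 → K
S(18)+H(7): 25 → Z

DEZQNQASMJPZKZ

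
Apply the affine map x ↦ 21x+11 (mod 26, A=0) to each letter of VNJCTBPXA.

KYSBUGOAL

V(21): 21·21+11=452≡10 → K
N(13): 21·13+11=284≡24 → Y
J(9): 21·9+11=200≡18 → S
C(2): 21·2+11=53≡1 → B
T(19): 21·19+11=410≡20 → U
B(1): 21·1+11=32≡6 → G
P(15): 21·15+11=326≡14 → O
X(23): 21·23+11=494≡0 → A
A(0): 21·0+11=11 → L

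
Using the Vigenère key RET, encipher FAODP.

WEHUT

Repeat the key across the message: RETRE
F(5)+R(17): 22 → W
A(0)+E(4): 4 → E
O(14)+T(19): 33≡7 → H
D(3)+R(17): 20 → U
P(15)+E(4): 19 → T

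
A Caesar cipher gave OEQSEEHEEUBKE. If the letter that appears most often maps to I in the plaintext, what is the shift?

22

The most frequent ciphertext letter is E (appears 6 times).
E is position 4; I is position 8.
Shift = -4≡22.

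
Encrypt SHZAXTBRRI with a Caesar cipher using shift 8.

APHIFBJZZQ

S(18): 18+8=26≡0 → A
H(7): 7+8=15 → P
Z(25): 25+8=33≡7 → H
A(0): 0+8=8 → I
X(23): 23+8=31≡5 → F
T(19): 19+8=27≡1 → B
B(1): 1+8=9 → J
R(17): 17+8=25 → Z
R(17): 17+8=25 → Z
I(8): 8+8=16 → Q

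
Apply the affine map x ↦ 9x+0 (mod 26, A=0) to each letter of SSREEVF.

S(18): 9·18+0=162≡6 → G
S(18): 9·18+0=162≡6 → G
R(17): 9·17+0=153≡23 → X
E(4): 9·4+0=36≡10 → K
E(4): 9·4+0=36≡10 → K
V(21): 9·21+0=189≡7 → H
F(5): 9·5+0=45≡19 → T

GGXKKHT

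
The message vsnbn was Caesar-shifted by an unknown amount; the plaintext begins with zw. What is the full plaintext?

From the crib: v(21)−z(25)=-4≡22, so the shift is 22.
Subtract 22 from each ciphertext letter:
v(21): 21−22=-1≡25 → z
s(18): 18−22=-4≡22 → w
n(13): 13−22=-9≡17 → r
b(1): 1−22=-21≡5 → f
n(13): 13−22=-9≡17 → r

zwrfr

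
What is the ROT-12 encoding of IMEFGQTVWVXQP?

I(8): 8+12=20 → U
M(12): 12+12=24 → Y
E(4): 4+12=16 → Q
F(5): 5+12=17 → R
G(6): 6+12=18 → S
Q(16): 16+12=28≡2 → C
T(19): 19+12=31≡5 → F
V(21): 21+12=33≡7 → H
W(22): 22+12=34≡8 → I
V(21): 21+12=33≡7 → H
X(23): 23+12=35≡9 → J
Q(16): 16+12=28≡2 → C
P(15): 15+12=27≡1 → B

UYQRSCFHIHJCB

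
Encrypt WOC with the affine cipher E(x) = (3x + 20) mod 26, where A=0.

IKA

W(22): 3·22+20=86≡8 → I
O(14): 3·14+20=62≡10 → K
C(2): 3·2+20=26≡0 → A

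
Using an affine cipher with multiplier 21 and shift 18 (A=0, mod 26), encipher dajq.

dszq

d(3): 21·3+18=81≡3 → d
a(0): 21·0+18=18 → s
j(9): 21·9+18=207≡25 → z
q(16): 21·16+18=354≡16 → q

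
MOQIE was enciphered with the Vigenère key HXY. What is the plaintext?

Repeat the key across the ciphertext: HXYHX
M(12)−H(7): 5 → F
O(14)−X(23): -9≡17 → R
Q(16)−Y(24): -8≡18 → S
I(8)−H(7): 1 → B
E(4)−X(23): -19≡7 → H

FRSBH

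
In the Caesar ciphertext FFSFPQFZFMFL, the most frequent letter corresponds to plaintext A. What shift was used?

5

The most frequent ciphertext letter is F (appears 6 times).
F is position 5; A is position 0.
Shift = 5.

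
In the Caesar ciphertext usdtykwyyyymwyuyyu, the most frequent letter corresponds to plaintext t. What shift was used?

The most frequent ciphertext letter is y (appears 8 times).
y is position 24; t is position 19.
Shift = 5.

5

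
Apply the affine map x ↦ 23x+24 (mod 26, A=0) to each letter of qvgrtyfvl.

q(16): 23·16+24=392≡2 → c
v(21): 23·21+24=507≡13 → n
g(6): 23·6+24=162≡6 → g
r(17): 23·17+24=415≡25 → z
t(19): 23·19+24=461≡19 → t
y(24): 23·24+24=576≡4 → e
f(5): 23·5+24=139≡9 → j
v(21): 23·21+24=507≡13 → n
l(11): 23·11+24=277≡17 → r

cngztejnr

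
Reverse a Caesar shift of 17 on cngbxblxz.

c(2): 2−17=-15≡11 → l
n(13): 13−17=-4≡22 → w
g(6): 6−17=-11≡15 → p
b(1): 1−17=-16≡10 → k
x(23): 23−17=6 → g
b(1): 1−17=-16≡10 → k
l(11): 11−17=-6≡20 → u
x(23): 23−17=6 → g
z(25): 25−17=8 → i

lwpkgkugi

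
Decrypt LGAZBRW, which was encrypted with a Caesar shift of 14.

XSMLNDI

L(11): 11−14=-3≡23 → X
G(6): 6−14=-8≡18 → S
A(0): 0−14=-14≡12 → M
Z(25): 25−14=11 → L
B(1): 1−14=-13≡13 → N
R(17): 17−14=3 → D
W(22): 22−14=8 → I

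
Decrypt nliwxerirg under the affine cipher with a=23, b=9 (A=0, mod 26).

The inverse of 23 mod 26 is 17, since 23·17=391≡1. Apply D(y)=17·(y−9) mod 26:
n(13): 17·(13−9)=68≡16 → q
l(11): 17·(11−9)=34≡8 → i
i(8): 17·(8−9)=-17≡9 → j
w(22): 17·(22−9)=221≡13 → n
x(23): 17·(23−9)=238≡4 → e
e(4): 17·(4−9)=-85≡19 → t
r(17): 17·(17−9)=136≡6 → g
i(8): 17·(8−9)=-17≡9 → j
r(17): 17·(17−9)=136≡6 → g
g(6): 17·(6−9)=-51≡1 → b

qijnetgjgb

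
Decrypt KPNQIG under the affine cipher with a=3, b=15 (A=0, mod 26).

The inverse of 3 mod 26 is 9, since 3·9=27≡1. Apply D(y)=9·(y−15) mod 26:
K(10): 9·(10−15)=-45≡7 → H
P(15): 9·(15−15)=0 → A
N(13): 9·(13−15)=-18≡8 → I
Q(16): 9·(16−15)=9 → J
I(8): 9·(8−15)=-63≡15 → P
G(6): 9·(6−15)=-81≡23 → X

HAIJPX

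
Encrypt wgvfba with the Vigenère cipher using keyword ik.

eqdpjk

Repeat the key across the message: ikikik
w(22)+i(8): 30≡4 → e
g(6)+k(10): 16 → q
v(21)+i(8): 29≡3 → d
f(5)+k(10): 15 → p
b(1)+i(8): 9 → j
a(0)+k(10): 10 → k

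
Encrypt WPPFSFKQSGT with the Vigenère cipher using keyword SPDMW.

Repeat the key across the message: SPDMWSPDMWS
W(22)+S(18): 40≡14 → O
P(15)+P(15): 30≡4 → E
P(15)+D(3): 18 → S
F(5)+M(12): 17 → R
S(18)+W(22): 40≡14 → O
F(5)+S(18): 23 → X
K(10)+P(15): 25 → Z
Q(16)+D(3): 19 → T
S(18)+M(12): 30≡4 → E
G(6)+W(22): 28≡2 → C
T(19)+S(18): 37≡11 → L

OESROXZTECL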